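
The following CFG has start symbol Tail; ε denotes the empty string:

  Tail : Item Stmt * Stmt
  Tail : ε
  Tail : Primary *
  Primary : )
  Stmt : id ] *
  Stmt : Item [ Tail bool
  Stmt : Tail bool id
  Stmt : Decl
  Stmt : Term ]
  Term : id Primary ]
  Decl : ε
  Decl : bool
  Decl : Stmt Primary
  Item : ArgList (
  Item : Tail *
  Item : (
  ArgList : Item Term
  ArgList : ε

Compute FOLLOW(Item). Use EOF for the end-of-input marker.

{ (, ), *, [, bool, id }

In Tail : Item Stmt * Stmt: add FIRST(Stmt * Stmt) = { (, ), *, bool, id }.
In Stmt : Item [ Tail bool: add FIRST([ Tail bool) = { [ }.
In ArgList : Item Term: add FIRST(Term) = { id }.
Union: FOLLOW(Item) = { (, ), *, [, bool, id }.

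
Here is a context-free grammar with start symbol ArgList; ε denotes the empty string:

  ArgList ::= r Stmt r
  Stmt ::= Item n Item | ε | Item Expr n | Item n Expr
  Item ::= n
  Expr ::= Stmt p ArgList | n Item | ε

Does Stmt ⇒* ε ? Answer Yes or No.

Stmt has an ε-production, so Stmt ⇒ ε.

Yes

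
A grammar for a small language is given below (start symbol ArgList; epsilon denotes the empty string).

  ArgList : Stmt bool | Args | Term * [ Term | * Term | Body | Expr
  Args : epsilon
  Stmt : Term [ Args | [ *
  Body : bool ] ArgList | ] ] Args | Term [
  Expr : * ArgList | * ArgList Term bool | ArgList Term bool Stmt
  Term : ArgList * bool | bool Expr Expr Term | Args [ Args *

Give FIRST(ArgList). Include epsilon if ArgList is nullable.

From ArgList : Stmt bool: add FIRST(Stmt) = { *, [, ], bool }.
From ArgList : Args: add FIRST(Args) = { epsilon } (including epsilon since Args is nullable).
From ArgList : Term * [ Term: add FIRST(Term) = { *, [, ], bool }.
ArgList : * Term contributes {*}.
From ArgList : Body: add FIRST(Body) = { *, [, ], bool }.
From ArgList : Expr: add FIRST(Expr) = { *, [, ], bool }.
Union: FIRST(ArgList) = { *, [, ], bool, epsilon }.

{ *, [, ], bool, epsilon }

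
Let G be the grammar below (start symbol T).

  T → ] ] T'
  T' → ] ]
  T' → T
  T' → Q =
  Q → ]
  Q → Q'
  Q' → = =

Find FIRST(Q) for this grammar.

Q → ] contributes {]}.
From Q → Q': add FIRST(Q') = { = }.
Union: FIRST(Q) = { =, ] }.

{ =, ] }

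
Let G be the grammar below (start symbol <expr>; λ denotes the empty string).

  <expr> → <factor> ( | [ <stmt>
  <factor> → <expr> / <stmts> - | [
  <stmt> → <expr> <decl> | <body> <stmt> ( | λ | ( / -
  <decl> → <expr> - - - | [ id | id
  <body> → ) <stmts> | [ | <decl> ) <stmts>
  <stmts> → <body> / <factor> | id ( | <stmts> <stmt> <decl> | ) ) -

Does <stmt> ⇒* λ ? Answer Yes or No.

Yes

<stmt> has an λ-production, so <stmt> ⇒ λ.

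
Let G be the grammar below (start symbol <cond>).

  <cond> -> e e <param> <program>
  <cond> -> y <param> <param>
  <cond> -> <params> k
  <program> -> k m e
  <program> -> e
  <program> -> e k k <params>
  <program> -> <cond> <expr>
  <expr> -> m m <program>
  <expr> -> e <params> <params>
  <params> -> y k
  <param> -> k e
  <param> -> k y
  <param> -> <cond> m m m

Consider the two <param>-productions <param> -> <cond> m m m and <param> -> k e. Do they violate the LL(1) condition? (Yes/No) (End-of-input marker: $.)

FIRST(<cond> m m m) = { e, y } and FIRST(k e) = { k }.
The FIRST sets are disjoint and neither alternative is nullable — no conflict.

No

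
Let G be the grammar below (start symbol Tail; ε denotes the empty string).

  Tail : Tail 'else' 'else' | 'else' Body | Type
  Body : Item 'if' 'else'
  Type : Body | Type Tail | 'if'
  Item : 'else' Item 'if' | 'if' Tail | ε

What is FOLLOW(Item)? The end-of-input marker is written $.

In Body : Item 'if' 'else': add FIRST('if' 'else') = { 'if' }.
In Item : 'else' Item 'if': add FIRST('if') = { 'if' }.
Union: FOLLOW(Item) = { 'if' }.

{ 'if' }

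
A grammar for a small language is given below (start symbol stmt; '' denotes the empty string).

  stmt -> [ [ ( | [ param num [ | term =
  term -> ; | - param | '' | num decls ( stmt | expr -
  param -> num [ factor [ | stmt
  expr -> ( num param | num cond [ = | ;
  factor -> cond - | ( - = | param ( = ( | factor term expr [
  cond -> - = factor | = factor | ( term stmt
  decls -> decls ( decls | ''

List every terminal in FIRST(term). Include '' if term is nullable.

{ (, -, ;, num, '' }

term -> ; contributes {;}.
term -> - param contributes {-}.
term -> '' contributes ''.
term -> num decls ( stmt contributes {num}.
From term -> expr -: add FIRST(expr) = { (, ;, num }.
Union: FIRST(term) = { (, -, ;, num, '' }.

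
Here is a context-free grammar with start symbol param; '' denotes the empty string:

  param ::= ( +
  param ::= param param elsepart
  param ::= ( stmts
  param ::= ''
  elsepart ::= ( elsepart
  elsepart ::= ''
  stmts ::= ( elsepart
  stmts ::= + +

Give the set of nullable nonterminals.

Directly nullable (have an ''-production): param, elsepart.
No other nonterminal has a production whose RHS symbols are all nullable.

{ elsepart, param }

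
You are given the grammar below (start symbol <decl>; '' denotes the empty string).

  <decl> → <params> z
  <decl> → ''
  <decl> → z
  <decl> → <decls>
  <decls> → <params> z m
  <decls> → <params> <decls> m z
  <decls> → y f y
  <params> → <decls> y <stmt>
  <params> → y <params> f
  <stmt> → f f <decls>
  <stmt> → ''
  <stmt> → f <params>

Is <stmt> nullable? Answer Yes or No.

Yes

<stmt> has an ''-production, so <stmt> ⇒ ''.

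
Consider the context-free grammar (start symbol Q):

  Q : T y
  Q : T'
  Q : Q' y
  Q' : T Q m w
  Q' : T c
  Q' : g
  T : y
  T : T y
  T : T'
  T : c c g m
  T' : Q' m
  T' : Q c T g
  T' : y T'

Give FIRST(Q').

From Q' : T Q m w: add FIRST(T) = { c, g, y }.
From Q' : T c: add FIRST(T) = { c, g, y }.
Q' : g contributes {g}.
Union: FIRST(Q') = { c, g, y }.

{ c, g, y }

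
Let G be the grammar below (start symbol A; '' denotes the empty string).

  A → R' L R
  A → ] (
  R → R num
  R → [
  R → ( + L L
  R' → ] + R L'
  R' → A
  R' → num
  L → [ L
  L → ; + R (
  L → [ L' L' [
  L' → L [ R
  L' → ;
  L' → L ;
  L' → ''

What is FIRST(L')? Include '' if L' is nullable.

{ ;, [, '' }

From L' → L [ R: add FIRST(L) = { ;, [ }.
L' → ; contributes {;}.
From L' → L ;: add FIRST(L) = { ;, [ }.
L' → '' contributes ''.
Union: FIRST(L') = { ;, [, '' }.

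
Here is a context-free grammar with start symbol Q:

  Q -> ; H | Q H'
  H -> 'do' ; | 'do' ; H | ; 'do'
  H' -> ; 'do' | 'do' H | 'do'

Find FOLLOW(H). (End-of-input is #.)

{ #, 'do', ; }

In Q -> ; H: H is at the end, add FOLLOW(Q) = { #, 'do', ; }.
In H -> 'do' ; H: H is at the end, add FOLLOW(H) = { #, 'do', ; }.
In H' -> 'do' H: H is at the end, add FOLLOW(H') = { #, 'do', ; }.
Union: FOLLOW(H) = { #, 'do', ; }.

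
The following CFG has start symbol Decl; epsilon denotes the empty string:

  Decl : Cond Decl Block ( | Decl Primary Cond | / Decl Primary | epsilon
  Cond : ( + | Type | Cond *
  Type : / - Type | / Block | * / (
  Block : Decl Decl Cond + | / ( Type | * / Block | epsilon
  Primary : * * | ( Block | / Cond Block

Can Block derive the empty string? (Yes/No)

Yes

Block has an epsilon-production, so Block ⇒ epsilon.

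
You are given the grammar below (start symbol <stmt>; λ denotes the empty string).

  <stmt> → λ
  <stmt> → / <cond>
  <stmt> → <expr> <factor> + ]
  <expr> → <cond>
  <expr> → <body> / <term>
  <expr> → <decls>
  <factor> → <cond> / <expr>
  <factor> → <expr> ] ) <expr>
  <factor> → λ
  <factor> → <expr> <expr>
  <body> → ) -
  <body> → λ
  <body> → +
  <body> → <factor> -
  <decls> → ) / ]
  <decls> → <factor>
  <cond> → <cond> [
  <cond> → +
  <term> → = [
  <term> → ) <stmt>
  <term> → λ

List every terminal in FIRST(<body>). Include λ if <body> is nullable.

{ ), +, -, /, ], λ }

<body> → ) - contributes {)}.
<body> → λ contributes λ.
<body> → + contributes {+}.
From <body> → <factor> -: <factor> nullable, take FIRST(<factor>) ∪ {-} = { ), +, -, /, ] }.
Union: FIRST(<body>) = { ), +, -, /, ], λ }.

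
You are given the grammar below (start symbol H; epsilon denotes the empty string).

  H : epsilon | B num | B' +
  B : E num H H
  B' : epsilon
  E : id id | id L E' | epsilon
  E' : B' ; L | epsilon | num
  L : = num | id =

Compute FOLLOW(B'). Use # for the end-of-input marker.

{ +, ; }

In H : B' +: add FIRST(+) = { + }.
In E' : B' ; L: add FIRST(; L) = { ; }.
Union: FOLLOW(B') = { +, ; }.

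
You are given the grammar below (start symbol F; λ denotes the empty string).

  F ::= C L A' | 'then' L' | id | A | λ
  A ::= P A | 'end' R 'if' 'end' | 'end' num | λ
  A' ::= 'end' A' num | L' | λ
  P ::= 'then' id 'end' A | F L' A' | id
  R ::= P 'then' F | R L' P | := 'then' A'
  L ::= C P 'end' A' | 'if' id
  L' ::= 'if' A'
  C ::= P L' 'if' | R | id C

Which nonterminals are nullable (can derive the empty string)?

{ A, A', F }

Directly nullable (have an λ-production): F, A, A'.
No other nonterminal has a production whose RHS symbols are all nullable.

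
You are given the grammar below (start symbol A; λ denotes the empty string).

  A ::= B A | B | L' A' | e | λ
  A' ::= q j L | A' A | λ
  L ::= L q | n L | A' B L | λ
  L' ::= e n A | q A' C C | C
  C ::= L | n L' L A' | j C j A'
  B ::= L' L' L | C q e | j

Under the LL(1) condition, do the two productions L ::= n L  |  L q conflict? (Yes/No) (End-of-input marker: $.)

FIRST(n L) = { n } and FIRST(L q) = { e, j, n, q }.
Both contain n, so the two alternatives are not disjoint — LL(1) conflict.

Yes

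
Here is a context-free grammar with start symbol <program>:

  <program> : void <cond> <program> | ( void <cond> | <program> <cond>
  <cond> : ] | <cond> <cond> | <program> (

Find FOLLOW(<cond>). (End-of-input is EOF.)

{ EOF, (, ], void }

In <program> : void <cond> <program>: add FIRST(<program>) = { (, void }.
In <program> : ( void <cond>: <cond> is at the end, add FOLLOW(<program>) = { EOF, (, ], void }.
In <program> : <program> <cond>: <cond> is at the end, add FOLLOW(<program>) = { EOF, (, ], void }.
In <cond> : <cond> <cond>: add FIRST(<cond>) = { (, ], void }.
In <cond> : <cond> <cond>: <cond> is at the end, add FOLLOW(<cond>) = { EOF, (, ], void }.
Union: FOLLOW(<cond>) = { EOF, (, ], void }.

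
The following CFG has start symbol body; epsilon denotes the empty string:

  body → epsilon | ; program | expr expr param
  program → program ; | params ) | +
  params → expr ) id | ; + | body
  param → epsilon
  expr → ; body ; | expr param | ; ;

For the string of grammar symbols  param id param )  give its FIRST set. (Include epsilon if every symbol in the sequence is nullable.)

Add FIRST(param)\{epsilon} = {  }; param is nullable, continue.
id is a terminal; add {id} and stop.

{ id }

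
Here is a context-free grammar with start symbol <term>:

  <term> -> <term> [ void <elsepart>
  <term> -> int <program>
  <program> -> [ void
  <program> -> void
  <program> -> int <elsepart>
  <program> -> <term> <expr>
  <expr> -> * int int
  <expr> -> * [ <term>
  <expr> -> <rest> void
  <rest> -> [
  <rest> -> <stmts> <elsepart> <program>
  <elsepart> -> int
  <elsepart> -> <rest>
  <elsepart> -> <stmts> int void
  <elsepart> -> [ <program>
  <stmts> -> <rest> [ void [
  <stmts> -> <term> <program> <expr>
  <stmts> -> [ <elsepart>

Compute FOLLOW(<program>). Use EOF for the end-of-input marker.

In <term> -> int <program>: <program> is at the end, add FOLLOW(<term>) = { EOF, *, [, int, void }.
In <rest> -> <stmts> <elsepart> <program>: <program> is at the end, add FOLLOW(<rest>) = { EOF, *, [, int, void }.
In <elsepart> -> [ <program>: <program> is at the end, add FOLLOW(<elsepart>) = { EOF, *, [, int, void }.
In <stmts> -> <term> <program> <expr>: add FIRST(<expr>) = { *, [, int }.
Union: FOLLOW(<program>) = { EOF, *, [, int, void }.

{ EOF, *, [, int, void }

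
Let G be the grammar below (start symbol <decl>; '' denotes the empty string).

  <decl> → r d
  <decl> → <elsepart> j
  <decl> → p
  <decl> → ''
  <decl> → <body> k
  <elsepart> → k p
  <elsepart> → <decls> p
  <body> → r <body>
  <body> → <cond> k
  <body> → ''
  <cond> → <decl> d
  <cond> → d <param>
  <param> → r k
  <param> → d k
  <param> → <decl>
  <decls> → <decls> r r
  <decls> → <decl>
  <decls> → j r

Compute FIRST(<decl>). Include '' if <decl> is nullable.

<decl> → r d contributes {r}.
From <decl> → <elsepart> j: add FIRST(<elsepart>) = { d, j, k, p, r }.
<decl> → p contributes {p}.
<decl> → '' contributes ''.
From <decl> → <body> k: <body> nullable, take FIRST(<body>) ∪ {k} = { d, j, k, p, r }.
Union: FIRST(<decl>) = { d, j, k, p, r, '' }.

{ d, j, k, p, r, '' }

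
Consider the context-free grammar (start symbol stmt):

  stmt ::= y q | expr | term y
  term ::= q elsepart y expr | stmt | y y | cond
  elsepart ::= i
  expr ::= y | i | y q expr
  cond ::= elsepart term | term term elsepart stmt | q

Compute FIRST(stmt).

{ i, q, y }

stmt ::= y q contributes {y}.
From stmt ::= expr: add FIRST(expr) = { i, y }.
From stmt ::= term y: add FIRST(term) = { i, q, y }.
Union: FIRST(stmt) = { i, q, y }.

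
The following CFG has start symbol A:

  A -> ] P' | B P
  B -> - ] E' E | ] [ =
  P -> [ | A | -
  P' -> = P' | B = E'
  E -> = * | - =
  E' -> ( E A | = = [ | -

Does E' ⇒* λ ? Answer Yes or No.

No

No nonterminal in this grammar is nullable.
No production of E' has an RHS whose symbols are all nullable, so E' is not nullable.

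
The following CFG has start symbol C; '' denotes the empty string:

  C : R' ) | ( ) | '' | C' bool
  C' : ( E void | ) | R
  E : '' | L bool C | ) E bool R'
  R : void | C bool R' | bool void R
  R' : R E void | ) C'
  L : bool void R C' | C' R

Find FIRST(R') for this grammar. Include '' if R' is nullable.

{ (, ), bool, void }

From R' : R E void: add FIRST(R) = { (, ), bool, void }.
R' : ) C' contributes {)}.
Union: FIRST(R') = { (, ), bool, void }.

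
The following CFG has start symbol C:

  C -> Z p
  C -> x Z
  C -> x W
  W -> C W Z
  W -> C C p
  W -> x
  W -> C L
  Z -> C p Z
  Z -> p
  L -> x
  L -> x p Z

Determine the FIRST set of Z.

From Z -> C p Z: add FIRST(C) = { p, x }.
Z -> p contributes {p}.
Union: FIRST(Z) = { p, x }.

{ p, x }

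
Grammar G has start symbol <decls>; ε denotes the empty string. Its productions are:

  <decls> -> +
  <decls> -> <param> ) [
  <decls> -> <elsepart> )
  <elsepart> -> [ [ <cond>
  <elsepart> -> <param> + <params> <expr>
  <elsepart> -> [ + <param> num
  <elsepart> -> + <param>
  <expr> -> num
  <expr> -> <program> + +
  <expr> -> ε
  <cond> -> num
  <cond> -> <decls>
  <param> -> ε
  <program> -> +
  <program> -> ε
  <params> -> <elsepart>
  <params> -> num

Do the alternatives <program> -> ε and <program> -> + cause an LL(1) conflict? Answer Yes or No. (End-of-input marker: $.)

FIRST(ε) = { ε } and FIRST(+) = { + }.
The first alternative is nullable and FOLLOW(<program>) = { + } shares + with FIRST of the second — conflict.

Yes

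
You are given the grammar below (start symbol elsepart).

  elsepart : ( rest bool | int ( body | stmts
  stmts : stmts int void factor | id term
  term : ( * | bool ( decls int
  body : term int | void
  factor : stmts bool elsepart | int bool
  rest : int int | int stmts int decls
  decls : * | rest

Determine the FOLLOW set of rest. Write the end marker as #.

In elsepart : ( rest bool: add FIRST(bool) = { bool }.
In decls : rest: rest is at the end, add FOLLOW(decls) = { bool, int }.
Union: FOLLOW(rest) = { bool, int }.

{ bool, int }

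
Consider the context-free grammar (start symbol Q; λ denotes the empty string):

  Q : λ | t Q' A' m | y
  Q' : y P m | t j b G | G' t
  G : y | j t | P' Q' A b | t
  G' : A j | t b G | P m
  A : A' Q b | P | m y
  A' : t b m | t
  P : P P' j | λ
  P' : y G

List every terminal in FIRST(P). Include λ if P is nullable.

From P : P P' j: P nullable, take FIRST(P) ∪ FIRST(P') = { y }.
P : λ contributes λ.
Union: FIRST(P) = { y, λ }.

{ y, λ }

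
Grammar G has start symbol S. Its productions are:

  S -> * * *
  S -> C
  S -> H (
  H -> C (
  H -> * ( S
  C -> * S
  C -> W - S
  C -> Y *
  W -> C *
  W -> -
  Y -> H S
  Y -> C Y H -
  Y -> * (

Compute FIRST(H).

{ *, - }

From H -> C (: add FIRST(C) = { *, - }.
H -> * ( S contributes {*}.
Union: FIRST(H) = { *, - }.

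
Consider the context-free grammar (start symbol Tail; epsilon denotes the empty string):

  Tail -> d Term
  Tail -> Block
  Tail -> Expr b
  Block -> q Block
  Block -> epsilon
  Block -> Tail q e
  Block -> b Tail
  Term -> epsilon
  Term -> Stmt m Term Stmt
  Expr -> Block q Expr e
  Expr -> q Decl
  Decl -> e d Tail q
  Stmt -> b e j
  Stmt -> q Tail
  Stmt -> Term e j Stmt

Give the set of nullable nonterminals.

Directly nullable (have an epsilon-production): Block, Term.
Tail -> Block with every symbol nullable, so Tail is nullable.
No other nonterminal has a production whose RHS symbols are all nullable.

{ Block, Tail, Term }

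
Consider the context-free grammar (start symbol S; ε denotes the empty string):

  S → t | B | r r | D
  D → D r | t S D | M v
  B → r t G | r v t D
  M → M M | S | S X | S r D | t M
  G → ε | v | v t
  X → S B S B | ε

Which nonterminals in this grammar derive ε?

{ G, X }

Directly nullable (have an ε-production): G, X.
No other nonterminal has a production whose RHS symbols are all nullable.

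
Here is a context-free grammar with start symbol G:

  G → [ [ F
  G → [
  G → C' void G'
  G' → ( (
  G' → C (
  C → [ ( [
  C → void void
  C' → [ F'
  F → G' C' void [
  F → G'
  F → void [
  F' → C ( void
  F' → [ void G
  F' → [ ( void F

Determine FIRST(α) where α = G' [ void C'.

Add FIRST(G') = { (, [, void }; G' is not nullable, stop.

{ (, [, void }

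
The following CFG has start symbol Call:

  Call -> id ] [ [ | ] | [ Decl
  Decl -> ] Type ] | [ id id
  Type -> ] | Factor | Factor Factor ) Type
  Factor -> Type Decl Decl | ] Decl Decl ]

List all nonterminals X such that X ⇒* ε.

No nonterminal has an empty production or an RHS whose symbols are all nullable.

{ } (none)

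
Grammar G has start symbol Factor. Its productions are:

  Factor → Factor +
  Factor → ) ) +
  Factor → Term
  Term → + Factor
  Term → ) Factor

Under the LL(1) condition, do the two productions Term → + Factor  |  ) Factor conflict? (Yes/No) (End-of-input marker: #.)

No

FIRST(+ Factor) = { + } and FIRST() Factor) = { ) }.
The FIRST sets are disjoint and neither alternative is nullable — no conflict.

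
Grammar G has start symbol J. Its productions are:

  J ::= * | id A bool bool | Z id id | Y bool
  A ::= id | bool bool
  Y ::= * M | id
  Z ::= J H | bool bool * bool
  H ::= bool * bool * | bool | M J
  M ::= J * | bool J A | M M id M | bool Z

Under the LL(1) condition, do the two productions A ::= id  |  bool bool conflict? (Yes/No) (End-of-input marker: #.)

No

FIRST(id) = { id } and FIRST(bool bool) = { bool }.
The FIRST sets are disjoint and neither alternative is nullable — no conflict.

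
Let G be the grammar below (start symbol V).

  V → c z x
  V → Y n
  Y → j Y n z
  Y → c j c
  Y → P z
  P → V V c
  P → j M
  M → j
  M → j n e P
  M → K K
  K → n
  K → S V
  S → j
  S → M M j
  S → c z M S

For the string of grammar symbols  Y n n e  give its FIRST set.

Add FIRST(Y) = { c, j }; Y is not nullable, stop.

{ c, j }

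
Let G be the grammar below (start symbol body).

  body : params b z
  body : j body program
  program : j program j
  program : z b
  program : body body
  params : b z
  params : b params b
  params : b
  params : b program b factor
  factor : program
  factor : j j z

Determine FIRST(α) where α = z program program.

z is a terminal; add {z} and stop.

{ z }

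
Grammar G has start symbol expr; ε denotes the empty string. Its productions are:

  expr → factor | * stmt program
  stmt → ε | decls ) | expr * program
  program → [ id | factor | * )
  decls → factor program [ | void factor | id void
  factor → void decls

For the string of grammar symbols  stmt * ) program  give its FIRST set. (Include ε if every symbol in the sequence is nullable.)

Add FIRST(stmt)\{ε} = { *, id, void }; stmt is nullable, continue.
* is a terminal; add {*} and stop.

{ *, id, void }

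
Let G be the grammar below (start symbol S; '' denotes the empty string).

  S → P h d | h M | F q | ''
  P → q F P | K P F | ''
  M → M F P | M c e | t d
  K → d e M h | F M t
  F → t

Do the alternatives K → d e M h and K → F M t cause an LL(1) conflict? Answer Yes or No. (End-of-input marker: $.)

FIRST(d e M h) = { d } and FIRST(F M t) = { t }.
The FIRST sets are disjoint and neither alternative is nullable — no conflict.

No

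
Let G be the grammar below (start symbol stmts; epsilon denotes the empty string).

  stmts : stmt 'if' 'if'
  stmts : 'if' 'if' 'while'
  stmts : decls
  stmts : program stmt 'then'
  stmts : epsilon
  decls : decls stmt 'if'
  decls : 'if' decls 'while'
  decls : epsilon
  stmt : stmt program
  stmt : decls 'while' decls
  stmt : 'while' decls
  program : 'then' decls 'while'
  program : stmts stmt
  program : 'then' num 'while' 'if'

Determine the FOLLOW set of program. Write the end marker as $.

{ 'if', 'then', 'while' }

In stmts : program stmt 'then': add FIRST(stmt 'then') = { 'if', 'while' }.
In stmt : stmt program: program is at the end, add FOLLOW(stmt) = { 'if', 'then', 'while' }.
Union: FOLLOW(program) = { 'if', 'then', 'while' }.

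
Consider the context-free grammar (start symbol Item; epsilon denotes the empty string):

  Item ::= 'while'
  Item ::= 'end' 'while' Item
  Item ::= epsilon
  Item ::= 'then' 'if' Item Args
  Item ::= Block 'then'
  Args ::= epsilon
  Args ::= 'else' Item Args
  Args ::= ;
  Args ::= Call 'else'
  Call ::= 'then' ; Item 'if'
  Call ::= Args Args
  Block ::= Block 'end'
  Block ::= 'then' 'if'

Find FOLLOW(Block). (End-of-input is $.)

In Item ::= Block 'then': add FIRST('then') = { 'then' }.
In Block ::= Block 'end': add FIRST('end') = { 'end' }.
Union: FOLLOW(Block) = { 'end', 'then' }.

{ 'end', 'then' }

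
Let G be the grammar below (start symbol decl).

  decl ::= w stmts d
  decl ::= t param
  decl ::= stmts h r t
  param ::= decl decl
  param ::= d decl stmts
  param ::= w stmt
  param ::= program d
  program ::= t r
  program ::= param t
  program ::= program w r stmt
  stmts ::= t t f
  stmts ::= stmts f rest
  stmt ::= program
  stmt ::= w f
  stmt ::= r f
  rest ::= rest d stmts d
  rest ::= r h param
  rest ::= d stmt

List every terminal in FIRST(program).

{ d, t, w }

program ::= t r contributes {t}.
From program ::= param t: add FIRST(param) = { d, t, w }.
From program ::= program w r stmt: add FIRST(program) = { d, t, w }.
Union: FIRST(program) = { d, t, w }.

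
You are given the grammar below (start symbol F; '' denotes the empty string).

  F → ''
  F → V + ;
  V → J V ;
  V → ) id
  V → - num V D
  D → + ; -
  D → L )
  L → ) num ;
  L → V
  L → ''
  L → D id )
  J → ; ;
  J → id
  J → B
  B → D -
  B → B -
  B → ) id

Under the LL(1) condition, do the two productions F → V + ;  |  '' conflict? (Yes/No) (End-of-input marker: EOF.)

FIRST(V + ;) = { ), +, -, ;, id } and FIRST('') = { '' }.
The second is nullable but FOLLOW(F) = { EOF } is disjoint from FIRST of the first.

No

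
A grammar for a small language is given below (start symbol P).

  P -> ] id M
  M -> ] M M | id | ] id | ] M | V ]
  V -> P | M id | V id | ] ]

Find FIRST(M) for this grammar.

M -> ] M M contributes {]}.
M -> id contributes {id}.
M -> ] id contributes {]}.
M -> ] M contributes {]}.
From M -> V ]: add FIRST(V) = { ], id }.
Union: FIRST(M) = { ], id }.

{ ], id }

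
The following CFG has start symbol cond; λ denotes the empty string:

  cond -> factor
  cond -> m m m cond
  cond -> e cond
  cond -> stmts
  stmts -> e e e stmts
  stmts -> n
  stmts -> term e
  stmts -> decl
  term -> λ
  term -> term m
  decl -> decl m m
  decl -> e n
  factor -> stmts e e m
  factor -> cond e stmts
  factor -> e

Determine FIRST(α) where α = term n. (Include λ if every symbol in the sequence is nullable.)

{ m, n }

Add FIRST(term)\{λ} = { m }; term is nullable, continue.
n is a terminal; add {n} and stop.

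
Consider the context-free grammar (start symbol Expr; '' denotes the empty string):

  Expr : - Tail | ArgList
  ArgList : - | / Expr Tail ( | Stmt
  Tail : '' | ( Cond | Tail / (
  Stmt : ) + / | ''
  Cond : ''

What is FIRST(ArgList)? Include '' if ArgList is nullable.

ArgList : - contributes {-}.
ArgList : / Expr Tail ( contributes {/}.
From ArgList : Stmt: add FIRST(Stmt) = { ), '' } (including '' since Stmt is nullable).
Union: FIRST(ArgList) = { ), -, /, '' }.

{ ), -, /, '' }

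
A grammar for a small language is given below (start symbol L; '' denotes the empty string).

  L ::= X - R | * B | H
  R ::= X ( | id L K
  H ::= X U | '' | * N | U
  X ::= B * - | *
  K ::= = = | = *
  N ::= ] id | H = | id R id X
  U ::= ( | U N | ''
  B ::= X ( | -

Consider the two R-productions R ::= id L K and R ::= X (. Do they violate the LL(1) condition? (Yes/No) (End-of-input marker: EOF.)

No

FIRST(id L K) = { id } and FIRST(X () = { *, - }.
The FIRST sets are disjoint and neither alternative is nullable — no conflict.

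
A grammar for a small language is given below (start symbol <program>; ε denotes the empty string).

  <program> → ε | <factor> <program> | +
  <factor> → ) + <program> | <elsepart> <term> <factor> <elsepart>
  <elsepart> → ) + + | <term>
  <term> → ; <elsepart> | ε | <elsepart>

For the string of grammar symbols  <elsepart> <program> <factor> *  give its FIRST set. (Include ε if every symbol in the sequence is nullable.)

Add FIRST(<elsepart>)\{ε} = { ), ; }; <elsepart> is nullable, continue.
Add FIRST(<program>)\{ε} = { ), +, ; }; <program> is nullable, continue.
Add FIRST(<factor>) = { ), ; }; <factor> is not nullable, stop.

{ ), +, ; }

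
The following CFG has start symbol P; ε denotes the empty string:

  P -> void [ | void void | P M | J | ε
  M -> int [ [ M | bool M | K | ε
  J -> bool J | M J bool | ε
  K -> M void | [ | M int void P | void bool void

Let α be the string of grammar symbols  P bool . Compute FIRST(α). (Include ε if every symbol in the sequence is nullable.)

Add FIRST(P)\{ε} = { [, bool, int, void }; P is nullable, continue.
bool is a terminal; add {bool} and stop.

{ [, bool, int, void }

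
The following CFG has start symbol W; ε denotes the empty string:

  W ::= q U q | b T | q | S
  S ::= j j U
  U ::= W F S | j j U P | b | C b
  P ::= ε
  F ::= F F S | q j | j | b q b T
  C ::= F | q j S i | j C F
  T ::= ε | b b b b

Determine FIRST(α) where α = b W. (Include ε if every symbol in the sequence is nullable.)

{ b }

b is a terminal; add {b} and stop.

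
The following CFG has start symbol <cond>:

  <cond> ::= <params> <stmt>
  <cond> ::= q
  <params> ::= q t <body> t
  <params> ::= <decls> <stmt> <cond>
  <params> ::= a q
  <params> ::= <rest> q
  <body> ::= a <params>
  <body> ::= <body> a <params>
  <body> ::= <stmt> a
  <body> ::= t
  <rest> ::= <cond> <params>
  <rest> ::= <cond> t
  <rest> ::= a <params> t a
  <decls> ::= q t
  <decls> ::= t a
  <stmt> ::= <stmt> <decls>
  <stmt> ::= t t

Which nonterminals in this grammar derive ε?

No nonterminal has an empty production or an RHS whose symbols are all nullable.

{ } (none)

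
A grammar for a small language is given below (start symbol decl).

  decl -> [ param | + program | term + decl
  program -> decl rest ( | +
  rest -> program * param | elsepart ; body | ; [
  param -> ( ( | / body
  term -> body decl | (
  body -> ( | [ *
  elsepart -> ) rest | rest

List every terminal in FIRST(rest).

{ (, ), +, ;, [ }

From rest -> program * param: add FIRST(program) = { (, +, [ }.
From rest -> elsepart ; body: add FIRST(elsepart) = { (, ), +, ;, [ }.
rest -> ; [ contributes {;}.
Union: FIRST(rest) = { (, ), +, ;, [ }.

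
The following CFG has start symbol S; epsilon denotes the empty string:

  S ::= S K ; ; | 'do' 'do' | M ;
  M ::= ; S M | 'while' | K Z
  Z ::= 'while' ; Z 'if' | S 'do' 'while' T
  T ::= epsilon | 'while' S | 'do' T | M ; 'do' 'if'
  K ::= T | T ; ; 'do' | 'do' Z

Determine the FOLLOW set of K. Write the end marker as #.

In S ::= S K ; ;: add FIRST(; ;) = { ; }.
In M ::= K Z: add FIRST(Z) = { 'do', 'while', ; }.
Union: FOLLOW(K) = { 'do', 'while', ; }.

{ 'do', 'while', ; }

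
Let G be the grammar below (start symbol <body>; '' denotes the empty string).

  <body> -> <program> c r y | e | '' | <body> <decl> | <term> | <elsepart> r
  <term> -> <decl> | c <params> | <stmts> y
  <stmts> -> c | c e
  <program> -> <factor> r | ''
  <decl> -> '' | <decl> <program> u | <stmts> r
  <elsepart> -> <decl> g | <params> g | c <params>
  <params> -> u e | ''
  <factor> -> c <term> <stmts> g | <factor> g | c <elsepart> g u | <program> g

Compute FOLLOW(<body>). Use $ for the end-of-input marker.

<body> is the start symbol, so $ ∈ FOLLOW(<body>).
In <body> -> <body> <decl>: add FIRST(<decl>)\{''} = { c, g, u }.
  Since <decl> is nullable, also add FOLLOW(<body>) = { $, c, g, u }.
Union: FOLLOW(<body>) = { $, c, g, u }.

{ $, c, g, u }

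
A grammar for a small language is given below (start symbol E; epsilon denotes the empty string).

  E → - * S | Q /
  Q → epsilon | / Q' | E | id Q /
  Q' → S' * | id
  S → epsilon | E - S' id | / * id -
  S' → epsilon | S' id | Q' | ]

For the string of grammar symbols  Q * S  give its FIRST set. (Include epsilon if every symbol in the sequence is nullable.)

Add FIRST(Q)\{epsilon} = { -, /, id }; Q is nullable, continue.
* is a terminal; add {*} and stop.

{ *, -, /, id }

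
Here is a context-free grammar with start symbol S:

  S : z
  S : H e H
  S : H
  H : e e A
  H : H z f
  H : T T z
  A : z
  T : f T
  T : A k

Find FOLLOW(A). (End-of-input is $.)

In H : e e A: A is at the end, add FOLLOW(H) = { $, e, z }.
In T : A k: add FIRST(k) = { k }.
Union: FOLLOW(A) = { $, e, k, z }.

{ $, e, k, z }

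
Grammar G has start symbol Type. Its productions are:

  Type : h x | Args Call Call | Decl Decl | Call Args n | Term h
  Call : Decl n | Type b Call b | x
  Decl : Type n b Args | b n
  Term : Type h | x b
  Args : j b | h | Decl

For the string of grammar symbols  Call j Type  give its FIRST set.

{ b, h, j, x }

Add FIRST(Call) = { b, h, j, x }; Call is not nullable, stop.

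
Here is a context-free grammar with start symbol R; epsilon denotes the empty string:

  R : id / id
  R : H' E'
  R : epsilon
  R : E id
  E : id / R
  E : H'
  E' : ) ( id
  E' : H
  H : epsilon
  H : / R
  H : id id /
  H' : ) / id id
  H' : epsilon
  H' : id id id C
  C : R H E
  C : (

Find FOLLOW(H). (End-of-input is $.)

In E' : H: H is at the end, add FOLLOW(E') = { $, ), /, id }.
In C : R H E: add FIRST(E)\{epsilon} = { ), id }.
  Since E is nullable, also add FOLLOW(C) = { $, ), /, id }.
Union: FOLLOW(H) = { $, ), /, id }.

{ $, ), /, id }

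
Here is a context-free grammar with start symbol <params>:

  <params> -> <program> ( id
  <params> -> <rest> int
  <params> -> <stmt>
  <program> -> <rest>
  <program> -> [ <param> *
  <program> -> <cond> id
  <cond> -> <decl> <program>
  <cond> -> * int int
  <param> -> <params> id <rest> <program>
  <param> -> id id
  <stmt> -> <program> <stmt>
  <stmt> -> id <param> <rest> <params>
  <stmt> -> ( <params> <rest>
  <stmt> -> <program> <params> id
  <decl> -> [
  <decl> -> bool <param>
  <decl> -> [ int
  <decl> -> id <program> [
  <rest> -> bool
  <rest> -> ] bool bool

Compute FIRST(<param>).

{ (, *, [, ], bool, id }

From <param> -> <params> id <rest> <program>: add FIRST(<params>) = { (, *, [, ], bool, id }.
<param> -> id id contributes {id}.
Union: FIRST(<param>) = { (, *, [, ], bool, id }.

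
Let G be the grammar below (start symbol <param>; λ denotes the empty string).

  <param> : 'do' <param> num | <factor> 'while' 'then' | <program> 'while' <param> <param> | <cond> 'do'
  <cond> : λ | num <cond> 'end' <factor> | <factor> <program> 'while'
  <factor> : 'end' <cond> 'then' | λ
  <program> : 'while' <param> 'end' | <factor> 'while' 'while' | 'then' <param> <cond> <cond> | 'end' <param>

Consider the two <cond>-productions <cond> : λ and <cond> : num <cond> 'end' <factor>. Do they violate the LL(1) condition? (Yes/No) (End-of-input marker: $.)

FIRST(λ) = { λ } and FIRST(num <cond> 'end' <factor>) = { num }.
The first alternative is nullable and FOLLOW(<cond>) = { 'do', 'end', 'then', 'while', num } shares num with FIRST of the second — conflict.

Yes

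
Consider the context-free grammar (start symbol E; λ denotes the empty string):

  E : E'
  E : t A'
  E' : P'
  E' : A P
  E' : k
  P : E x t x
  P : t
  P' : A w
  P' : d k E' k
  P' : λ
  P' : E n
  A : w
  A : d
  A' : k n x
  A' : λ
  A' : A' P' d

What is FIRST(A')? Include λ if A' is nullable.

A' : k n x contributes {k}.
A' : λ contributes λ.
From A' : A' P' d: A', P' nullable, take FIRST(A') ∪ FIRST(P') ∪ {d} = { d, k, n, t, w }.
Union: FIRST(A') = { d, k, n, t, w, λ }.

{ d, k, n, t, w, λ }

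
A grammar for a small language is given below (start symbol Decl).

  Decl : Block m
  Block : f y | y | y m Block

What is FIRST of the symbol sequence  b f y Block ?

b is a terminal; add {b} and stop.

{ b }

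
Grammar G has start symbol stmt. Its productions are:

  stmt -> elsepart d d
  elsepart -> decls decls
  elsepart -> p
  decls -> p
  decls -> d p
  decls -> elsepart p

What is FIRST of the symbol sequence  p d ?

{ p }

p is a terminal; add {p} and stop.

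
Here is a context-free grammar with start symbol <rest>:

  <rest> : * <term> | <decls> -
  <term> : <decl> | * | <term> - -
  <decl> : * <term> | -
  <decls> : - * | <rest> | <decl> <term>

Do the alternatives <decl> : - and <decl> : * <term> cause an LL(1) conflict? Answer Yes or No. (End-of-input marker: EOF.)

No

FIRST(-) = { - } and FIRST(* <term>) = { * }.
The FIRST sets are disjoint and neither alternative is nullable — no conflict.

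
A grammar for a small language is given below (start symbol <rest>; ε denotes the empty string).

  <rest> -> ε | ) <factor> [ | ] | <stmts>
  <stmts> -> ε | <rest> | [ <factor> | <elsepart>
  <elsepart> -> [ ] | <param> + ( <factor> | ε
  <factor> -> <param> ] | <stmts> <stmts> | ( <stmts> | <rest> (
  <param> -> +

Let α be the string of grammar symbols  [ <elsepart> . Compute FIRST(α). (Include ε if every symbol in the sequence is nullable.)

[ is a terminal; add {[} and stop.

{ [ }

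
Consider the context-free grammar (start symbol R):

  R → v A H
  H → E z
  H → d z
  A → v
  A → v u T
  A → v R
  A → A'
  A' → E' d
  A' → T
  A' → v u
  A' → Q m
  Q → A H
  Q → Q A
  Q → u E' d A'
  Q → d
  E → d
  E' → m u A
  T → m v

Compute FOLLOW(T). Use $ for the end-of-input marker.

In A → v u T: T is at the end, add FOLLOW(A) = { d, m, u, v }.
In A' → T: T is at the end, add FOLLOW(A') = { d, m, u, v }.
Union: FOLLOW(T) = { d, m, u, v }.

{ d, m, u, v }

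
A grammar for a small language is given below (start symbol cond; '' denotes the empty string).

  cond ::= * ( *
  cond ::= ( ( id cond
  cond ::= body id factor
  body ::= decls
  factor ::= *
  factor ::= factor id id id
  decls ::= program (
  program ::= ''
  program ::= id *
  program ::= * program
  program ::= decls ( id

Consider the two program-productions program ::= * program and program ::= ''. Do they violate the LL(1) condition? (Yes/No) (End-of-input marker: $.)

No

FIRST(* program) = { * } and FIRST('') = { '' }.
The second is nullable but FOLLOW(program) = { ( } is disjoint from FIRST of the first.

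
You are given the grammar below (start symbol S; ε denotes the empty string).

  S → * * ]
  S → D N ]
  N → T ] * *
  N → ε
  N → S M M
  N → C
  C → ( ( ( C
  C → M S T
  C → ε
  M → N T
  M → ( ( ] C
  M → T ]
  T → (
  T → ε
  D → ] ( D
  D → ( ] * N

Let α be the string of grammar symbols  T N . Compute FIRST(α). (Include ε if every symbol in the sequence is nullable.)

Add FIRST(T)\{ε} = { ( }; T is nullable, continue.
Add FIRST(N)\{ε} = { (, *, ] }; N is nullable, continue.
Every symbol is nullable, so include ε.

{ (, *, ], ε }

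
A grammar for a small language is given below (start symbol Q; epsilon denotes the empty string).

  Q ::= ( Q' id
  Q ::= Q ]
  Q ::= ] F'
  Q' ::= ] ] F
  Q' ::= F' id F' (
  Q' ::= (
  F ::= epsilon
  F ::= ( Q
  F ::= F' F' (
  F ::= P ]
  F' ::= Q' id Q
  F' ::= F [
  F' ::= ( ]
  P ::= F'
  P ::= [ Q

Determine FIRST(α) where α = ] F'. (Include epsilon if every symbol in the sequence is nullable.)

{ ] }

] is a terminal; add {]} and stop.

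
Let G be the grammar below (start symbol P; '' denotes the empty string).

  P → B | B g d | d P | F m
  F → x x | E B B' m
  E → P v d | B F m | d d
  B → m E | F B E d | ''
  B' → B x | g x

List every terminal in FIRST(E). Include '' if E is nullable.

From E → P v d: P nullable, take FIRST(P) ∪ {v} = { d, g, m, v, x }.
From E → B F m: B nullable, take FIRST(B) ∪ FIRST(F) = { d, g, m, v, x }.
E → d d contributes {d}.
Union: FIRST(E) = { d, g, m, v, x }.

{ d, g, m, v, x }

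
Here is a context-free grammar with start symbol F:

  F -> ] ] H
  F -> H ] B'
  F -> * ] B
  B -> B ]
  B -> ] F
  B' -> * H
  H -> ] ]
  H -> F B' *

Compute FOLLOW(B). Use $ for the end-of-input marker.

In F -> * ] B: B is at the end, add FOLLOW(F) = { $, *, ] }.
In B -> B ]: add FIRST(]) = { ] }.
Union: FOLLOW(B) = { $, *, ] }.

{ $, *, ] }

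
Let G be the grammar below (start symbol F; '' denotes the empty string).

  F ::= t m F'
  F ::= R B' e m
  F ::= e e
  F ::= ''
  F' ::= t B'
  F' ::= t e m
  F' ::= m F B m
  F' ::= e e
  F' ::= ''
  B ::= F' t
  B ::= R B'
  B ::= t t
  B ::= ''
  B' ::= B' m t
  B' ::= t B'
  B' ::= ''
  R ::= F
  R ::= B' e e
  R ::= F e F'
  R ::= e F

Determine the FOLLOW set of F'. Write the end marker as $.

{ $, e, m, t }

In F ::= t m F': F' is at the end, add FOLLOW(F) = { $, e, m, t }.
In B ::= F' t: add FIRST(t) = { t }.
In R ::= F e F': F' is at the end, add FOLLOW(R) = { e, m, t }.
Union: FOLLOW(F') = { $, e, m, t }.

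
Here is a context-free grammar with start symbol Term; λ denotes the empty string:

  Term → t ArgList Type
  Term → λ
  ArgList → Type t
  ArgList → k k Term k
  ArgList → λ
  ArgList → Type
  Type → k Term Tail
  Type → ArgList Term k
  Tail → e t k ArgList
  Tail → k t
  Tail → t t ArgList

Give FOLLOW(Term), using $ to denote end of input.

{ $, e, k, t }

Term is the start symbol, so $ ∈ FOLLOW(Term).
In ArgList → k k Term k: add FIRST(k) = { k }.
In Type → k Term Tail: add FIRST(Tail) = { e, k, t }.
In Type → ArgList Term k: add FIRST(k) = { k }.
Union: FOLLOW(Term) = { $, e, k, t }.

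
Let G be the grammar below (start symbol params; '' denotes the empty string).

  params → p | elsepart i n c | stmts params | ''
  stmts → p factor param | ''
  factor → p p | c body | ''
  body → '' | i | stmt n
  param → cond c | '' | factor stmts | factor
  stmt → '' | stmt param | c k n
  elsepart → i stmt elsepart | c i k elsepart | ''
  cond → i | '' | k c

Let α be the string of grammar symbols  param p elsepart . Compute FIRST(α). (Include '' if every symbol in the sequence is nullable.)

{ c, i, k, p }

Add FIRST(param)\{''} = { c, i, k, p }; param is nullable, continue.
p is a terminal; add {p} and stop.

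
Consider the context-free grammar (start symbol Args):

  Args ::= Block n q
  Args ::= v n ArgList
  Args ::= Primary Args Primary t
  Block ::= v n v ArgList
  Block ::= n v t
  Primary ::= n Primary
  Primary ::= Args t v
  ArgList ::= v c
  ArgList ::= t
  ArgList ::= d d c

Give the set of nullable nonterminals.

{ } (none)

No nonterminal has an empty production or an RHS whose symbols are all nullable.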